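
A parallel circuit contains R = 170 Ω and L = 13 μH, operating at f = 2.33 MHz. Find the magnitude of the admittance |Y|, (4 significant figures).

ω = 2πf = 1.464e+07 rad/s
X_L = ωL = 190.3 Ω
Parallel: admittances add. Y = 1/R + 1/(jωL)
Y = (0.005882 − j0.005254) S
|Y| = 0.007887 S → |Z| = 1/|Y| = 126.8 Ω, ∠Z = −∠Y = 41.77°

7.887 mS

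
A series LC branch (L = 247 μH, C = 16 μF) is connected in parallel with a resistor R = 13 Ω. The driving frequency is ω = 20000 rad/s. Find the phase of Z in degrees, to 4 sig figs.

X_L = ωL = 4.940 Ω
X_C = 1/(ωC) = 3.125 Ω
Branch 1: Z₁ = R = 13.00 Ω
Branch 2 (series LC): Z₂ = j(X_L − X_C) = j1.815 Ω
Parallel: Z = Z₁Z₂/(Z₁+Z₂), |Z| = 1.798 Ω, ∠Z = 82.05°

82.05°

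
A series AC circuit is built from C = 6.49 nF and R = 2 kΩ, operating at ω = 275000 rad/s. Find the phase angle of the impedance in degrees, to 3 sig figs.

-15.7°

X_C = 1/(ωC) = 560 Ω
Z = 2000 − j560 Ω
|Z| = √(2000² + 560²) = 2080 Ω
∠Z = arctan(-560/2000) = -15.7°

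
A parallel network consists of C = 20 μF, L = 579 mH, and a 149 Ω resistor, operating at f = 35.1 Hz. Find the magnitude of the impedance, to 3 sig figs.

133 Ω

ω = 2πf = 220.5 rad/s
X_L = ωL = 128 Ω
X_C = 1/(ωC) = 227 Ω
Parallel: admittances add. Y = 1/R + 1/(jωL) + jωC
Y = (0.00671 − j0.00342) S
|Y| = 0.00753 S → |Z| = 1/|Y| = 133 Ω, ∠Z = −∠Y = 27.0°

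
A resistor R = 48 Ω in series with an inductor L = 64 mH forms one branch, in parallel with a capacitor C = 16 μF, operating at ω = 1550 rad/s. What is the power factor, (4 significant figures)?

0.2312

X_L = ωL = 99.20 Ω
X_C = 1/(ωC) = 40.32 Ω
Branch 1 (R+jX_L): Z₁ = 48.00 + j99.20 Ω, |Z₁| = 110.2 Ω
Branch 2 (−jX_C): Z₂ = −j40.32 Ω
Parallel: Z = Z₁Z₂/(Z₁+Z₂), |Z| = 58.50 Ω, ∠Z = -76.63°
cos φ = cos(-76.63°) = 0.2312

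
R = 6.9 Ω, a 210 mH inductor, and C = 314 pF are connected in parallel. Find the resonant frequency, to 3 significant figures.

19.6 kHz

ω₀ = 1/√(LC) = 1/√(0.21 × 3.14e-10) = 123100 rad/s
f₀ = ω₀/(2π) = 19.6 kHz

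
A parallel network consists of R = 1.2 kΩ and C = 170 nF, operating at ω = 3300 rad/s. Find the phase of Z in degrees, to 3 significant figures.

-33.9°

X_C = 1/(ωC) = 1780 Ω
Parallel: admittances add. Y = 1/R + jωC
Y = (0.000833 + j0.000561) S
|Y| = 0.00100 S → |Z| = 1/|Y| = 995 Ω, ∠Z = −∠Y = -33.9°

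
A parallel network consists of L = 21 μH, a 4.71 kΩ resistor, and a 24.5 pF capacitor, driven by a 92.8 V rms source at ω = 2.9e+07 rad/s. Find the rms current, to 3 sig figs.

88.7 mA

X_L = ωL = 609 Ω
X_C = 1/(ωC) = 1410 Ω
Parallel: admittances add. Y = 1/R + 1/(jωL) + jωC
Y = (0.000212 − j0.000932) S
|Y| = 0.000955 S → |Z| = 1/|Y| = 1050 Ω, ∠Z = −∠Y = 77.2°
I = V/|Z| = 92.8/1050 = 88.7 mA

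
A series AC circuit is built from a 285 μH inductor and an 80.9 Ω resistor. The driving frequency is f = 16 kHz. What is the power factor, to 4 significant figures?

ω = 2πf = 100500 rad/s
X_L = ωL = 28.65 Ω
Z = 80.90 + j28.65 Ω
|Z| = √(80.90² + 28.65²) = 85.82 Ω
∠Z = arctan(28.65/80.90) = 19.50°
cos φ = cos(19.50°) = 0.9426

0.9426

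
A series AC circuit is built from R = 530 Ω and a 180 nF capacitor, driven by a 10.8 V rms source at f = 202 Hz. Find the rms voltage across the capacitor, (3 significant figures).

ω = 2πf = 1269 rad/s
X_C = 1/(ωC) = 4380 Ω
Z = 530 − j4380 Ω
|Z| = √(530² + 4380²) = 4410 Ω
I = V/|Z| = 2.45 mA
V_C = I·|Z_C| = 0.00245 × 4380 = 10.7 V

10.7 V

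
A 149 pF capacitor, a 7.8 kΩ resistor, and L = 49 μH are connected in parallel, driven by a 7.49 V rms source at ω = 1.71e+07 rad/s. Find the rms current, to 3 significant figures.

10.2 mA

X_L = ωL = 838 Ω
X_C = 1/(ωC) = 392 Ω
Parallel: admittances add. Y = 1/R + 1/(jωL) + jωC
Y = (0.000128 + j0.00135) S
|Y| = 0.00136 S → |Z| = 1/|Y| = 735 Ω, ∠Z = −∠Y = -84.6°
I = V/|Z| = 7.49/735 = 10.2 mA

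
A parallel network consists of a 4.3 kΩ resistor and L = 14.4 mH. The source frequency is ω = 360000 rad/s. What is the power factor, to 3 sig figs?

0.770

X_L = ωL = 5180 Ω
Parallel: admittances add. Y = 1/R + 1/(jωL)
Y = (0.000233 − j0.000193) S
|Y| = 0.000302 S → |Z| = 1/|Y| = 3310 Ω, ∠Z = −∠Y = 39.7°
cos φ = cos(39.7°) = 0.770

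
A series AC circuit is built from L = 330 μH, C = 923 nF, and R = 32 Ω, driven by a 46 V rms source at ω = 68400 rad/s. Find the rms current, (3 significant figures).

1.41 A

X_L = ωL = 22.6 Ω
X_C = 1/(ωC) = 15.8 Ω
Net reactance X = X_L − X_C = 6.73 Ω
Z = 32.0 + j6.73 Ω
|Z| = √(32.0² + 6.73²) = 32.7 Ω
I = V/|Z| = 46/32.7 = 1.41 A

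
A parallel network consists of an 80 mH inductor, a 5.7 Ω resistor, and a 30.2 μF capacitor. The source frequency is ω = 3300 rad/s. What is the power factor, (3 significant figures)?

X_L = ωL = 264 Ω
X_C = 1/(ωC) = 10.0 Ω
Parallel: admittances add. Y = 1/R + 1/(jωL) + jωC
Y = (0.175 + j0.0959) S
|Y| = 0.200 S → |Z| = 1/|Y| = 5.00 Ω, ∠Z = −∠Y = -28.7°
cos φ = cos(-28.7°) = 0.878

0.878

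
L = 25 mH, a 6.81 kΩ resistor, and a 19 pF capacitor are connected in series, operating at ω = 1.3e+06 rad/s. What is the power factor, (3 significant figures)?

0.649

X_L = ωL = 32500 Ω
X_C = 1/(ωC) = 40500 Ω
Net reactance X = X_L − X_C = -7990 Ω
Z = 6810 − j7990 Ω
|Z| = √(6810² + 7990²) = 10500 Ω
∠Z = arctan(-7990/6810) = -49.5°
cos φ = cos(-49.5°) = 0.649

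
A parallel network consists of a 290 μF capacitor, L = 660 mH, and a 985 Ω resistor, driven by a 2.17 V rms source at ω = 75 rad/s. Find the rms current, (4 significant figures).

4.017 mA

X_L = ωL = 49.50 Ω
X_C = 1/(ωC) = 45.98 Ω
Parallel: admittances add. Y = 1/R + 1/(jωL) + jωC
Y = (0.001015 + j0.001548) S
|Y| = 0.001851 S → |Z| = 1/|Y| = 540.2 Ω, ∠Z = −∠Y = -56.74°
I = V/|Z| = 2.17/540.2 = 4.017 mA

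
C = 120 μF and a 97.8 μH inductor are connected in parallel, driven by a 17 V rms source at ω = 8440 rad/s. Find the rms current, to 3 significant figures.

3.38 A

X_L = ωL = 0.825 Ω
X_C = 1/(ωC) = 0.987 Ω
Parallel: admittances add. Y = 1/(jωL) + jωC
Y = (0 − j0.199) S
|Y| = 0.199 S → |Z| = 1/|Y| = 5.03 Ω, ∠Z = −∠Y = 90.0°
I = V/|Z| = 17/5.03 = 3.38 A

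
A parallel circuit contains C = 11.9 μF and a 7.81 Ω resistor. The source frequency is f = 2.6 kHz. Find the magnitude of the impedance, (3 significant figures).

4.30 Ω

ω = 2πf = 16340 rad/s
X_C = 1/(ωC) = 5.14 Ω
Parallel: admittances add. Y = 1/R + jωC
Y = (0.128 + j0.194) S
|Y| = 0.233 S → |Z| = 1/|Y| = 4.30 Ω, ∠Z = −∠Y = -56.6°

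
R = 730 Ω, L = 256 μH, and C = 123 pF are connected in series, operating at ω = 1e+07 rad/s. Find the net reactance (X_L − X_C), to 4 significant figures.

X_L = ωL = 2560 Ω
X_C = 1/(ωC) = 813.0 Ω
X = 2560 − 813.0 = 1747 Ω

1747 Ω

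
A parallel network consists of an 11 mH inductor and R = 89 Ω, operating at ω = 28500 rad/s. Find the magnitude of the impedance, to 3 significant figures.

85.6 Ω

X_L = ωL = 314 Ω
Parallel: admittances add. Y = 1/R + 1/(jωL)
Y = (0.0112 − j0.00319) S
|Y| = 0.0117 S → |Z| = 1/|Y| = 85.6 Ω, ∠Z = −∠Y = 15.8°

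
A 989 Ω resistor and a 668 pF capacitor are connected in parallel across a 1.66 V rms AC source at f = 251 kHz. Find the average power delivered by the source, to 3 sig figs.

2.79 mW

ω = 2πf = 1.577e+06 rad/s
X_C = 1/(ωC) = 949 Ω
Parallel: admittances add. Y = 1/R + jωC
Y = (0.00101 + j0.00105) S
|Y| = 0.00146 S → |Z| = 1/|Y| = 685 Ω, ∠Z = −∠Y = -46.2°
I = V/|Z| = 2.42 mA
P = VI cos φ = 1.66 × 0.00242 × cos(-46.2°) = 2.79 mW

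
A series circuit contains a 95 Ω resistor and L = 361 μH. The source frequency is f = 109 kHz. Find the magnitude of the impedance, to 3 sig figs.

ω = 2πf = 684900 rad/s
X_L = ωL = 247 Ω
Z = 95.0 + j247 Ω
|Z| = √(95.0² + 247²) = 265 Ω

265 Ω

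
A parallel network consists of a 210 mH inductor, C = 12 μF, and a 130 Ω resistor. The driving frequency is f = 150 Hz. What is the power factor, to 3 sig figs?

ω = 2πf = 942.5 rad/s
X_L = ωL = 198 Ω
X_C = 1/(ωC) = 88.4 Ω
Parallel: admittances add. Y = 1/R + 1/(jωL) + jωC
Y = (0.00769 + j0.00626) S
|Y| = 0.00992 S → |Z| = 1/|Y| = 101 Ω, ∠Z = −∠Y = -39.1°
cos φ = cos(-39.1°) = 0.776

0.776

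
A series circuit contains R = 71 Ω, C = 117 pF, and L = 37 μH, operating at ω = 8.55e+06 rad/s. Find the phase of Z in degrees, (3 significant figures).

-84.1°

X_L = ωL = 316 Ω
X_C = 1/(ωC) = 1000 Ω
Net reactance X = X_L − X_C = -683 Ω
Z = 71.0 − j683 Ω
|Z| = √(71.0² + 683²) = 687 Ω
∠Z = arctan(-683/71.0) = -84.1°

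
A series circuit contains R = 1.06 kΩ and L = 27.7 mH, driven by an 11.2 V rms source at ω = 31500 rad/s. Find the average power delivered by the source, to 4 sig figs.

X_L = ωL = 872.5 Ω
Z = 1060 + j872.5 Ω
|Z| = √(1060² + 872.5²) = 1373 Ω
∠Z = arctan(872.5/1060) = 39.46°
I = V/|Z| = 8.158 mA
P = VI cos φ = 11.2 × 0.008158 × cos(39.46°) = 70.54 mW

70.54 mW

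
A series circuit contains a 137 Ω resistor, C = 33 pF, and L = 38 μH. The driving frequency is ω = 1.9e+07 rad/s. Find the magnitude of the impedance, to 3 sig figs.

X_L = ωL = 722 Ω
X_C = 1/(ωC) = 1590 Ω
Net reactance X = X_L − X_C = -873 Ω
Z = 137 − j873 Ω
|Z| = √(137² + 873²) = 884 Ω

884 Ω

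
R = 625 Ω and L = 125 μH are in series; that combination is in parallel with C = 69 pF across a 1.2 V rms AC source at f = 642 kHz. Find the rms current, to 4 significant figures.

1.311 mA

ω = 2πf = 4.034e+06 rad/s
X_L = ωL = 504.2 Ω
X_C = 1/(ωC) = 3593 Ω
Branch 1 (R+jX_L): Z₁ = 625.0 + j504.2 Ω, |Z₁| = 803.0 Ω
Branch 2 (−jX_C): Z₂ = −j3593 Ω
Parallel: Z = Z₁Z₂/(Z₁+Z₂), |Z| = 915.6 Ω, ∠Z = 27.46°
I = V/|Z| = 1.2/915.6 = 1.311 mA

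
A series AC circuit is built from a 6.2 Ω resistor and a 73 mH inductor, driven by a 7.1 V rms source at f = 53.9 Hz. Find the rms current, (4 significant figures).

ω = 2πf = 338.7 rad/s
X_L = ωL = 24.72 Ω
Z = 6.200 + j24.72 Ω
|Z| = √(6.200² + 24.72²) = 25.49 Ω
I = V/|Z| = 7.1/25.49 = 278.6 mA

278.6 mA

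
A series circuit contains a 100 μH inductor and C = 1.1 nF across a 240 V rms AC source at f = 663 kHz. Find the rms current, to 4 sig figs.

ω = 2πf = 4.166e+06 rad/s
X_L = ωL = 416.6 Ω
X_C = 1/(ωC) = 218.2 Ω
Net reactance X = X_L − X_C = 198.3 Ω
Z = j198.3 Ω
|Z| = √(0² + 198.3²) = 198.3 Ω
I = V/|Z| = 240/198.3 = 1.210 A

1.210 A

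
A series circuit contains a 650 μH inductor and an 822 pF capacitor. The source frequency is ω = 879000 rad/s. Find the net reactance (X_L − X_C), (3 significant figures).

-813 Ω

X_L = ωL = 571 Ω
X_C = 1/(ωC) = 1380 Ω
X = 571 − 1380 = -813 Ω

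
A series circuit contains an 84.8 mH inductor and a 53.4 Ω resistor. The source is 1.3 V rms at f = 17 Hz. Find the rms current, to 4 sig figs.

ω = 2πf = 106.8 rad/s
X_L = ωL = 9.058 Ω
Z = 53.40 + j9.058 Ω
|Z| = √(53.40² + 9.058²) = 54.16 Ω
I = V/|Z| = 1.3/54.16 = 24.00 mA

24.00 mA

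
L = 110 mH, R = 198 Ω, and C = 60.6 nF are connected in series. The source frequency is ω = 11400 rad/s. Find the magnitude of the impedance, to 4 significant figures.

276.9 Ω

X_L = ωL = 1254 Ω
X_C = 1/(ωC) = 1448 Ω
Net reactance X = X_L − X_C = -193.5 Ω
Z = 198.0 − j193.5 Ω
|Z| = √(198.0² + 193.5²) = 276.9 Ω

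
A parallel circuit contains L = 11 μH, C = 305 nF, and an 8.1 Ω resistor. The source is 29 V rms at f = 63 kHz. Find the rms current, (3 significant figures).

4.77 A

ω = 2πf = 395800 rad/s
X_L = ωL = 4.35 Ω
X_C = 1/(ωC) = 8.28 Ω
Parallel: admittances add. Y = 1/R + 1/(jωL) + jωC
Y = (0.123 − j0.109) S
|Y| = 0.165 S → |Z| = 1/|Y| = 6.07 Ω, ∠Z = −∠Y = 41.4°
I = V/|Z| = 29/6.07 = 4.77 A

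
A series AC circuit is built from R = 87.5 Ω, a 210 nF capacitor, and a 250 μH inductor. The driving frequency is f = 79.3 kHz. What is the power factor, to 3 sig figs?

0.605

ω = 2πf = 498300 rad/s
X_L = ωL = 125 Ω
X_C = 1/(ωC) = 9.56 Ω
Net reactance X = X_L − X_C = 115 Ω
Z = 87.5 + j115 Ω
|Z| = √(87.5² + 115²) = 145 Ω
∠Z = arctan(115/87.5) = 52.7°
cos φ = cos(52.7°) = 0.605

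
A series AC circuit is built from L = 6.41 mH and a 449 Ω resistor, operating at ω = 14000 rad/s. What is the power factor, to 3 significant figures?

X_L = ωL = 89.7 Ω
Z = 449 + j89.7 Ω
|Z| = √(449² + 89.7²) = 458 Ω
∠Z = arctan(89.7/449) = 11.3°
cos φ = cos(11.3°) = 0.981

0.981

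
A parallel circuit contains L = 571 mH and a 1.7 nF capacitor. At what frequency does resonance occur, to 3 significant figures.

ω₀ = 1/√(LC) = 1/√(0.571 × 1.7e-09) = 32100 rad/s
f₀ = ω₀/(2π) = 5.11 kHz

5.11 kHz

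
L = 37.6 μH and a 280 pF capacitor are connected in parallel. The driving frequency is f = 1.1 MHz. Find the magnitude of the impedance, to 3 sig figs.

523 Ω

ω = 2πf = 6.912e+06 rad/s
X_L = ωL = 260 Ω
X_C = 1/(ωC) = 517 Ω
Parallel: admittances add. Y = 1/(jωL) + jωC
Y = (0 − j0.00191) S
|Y| = 0.00191 S → |Z| = 1/|Y| = 523 Ω, ∠Z = −∠Y = 90.0°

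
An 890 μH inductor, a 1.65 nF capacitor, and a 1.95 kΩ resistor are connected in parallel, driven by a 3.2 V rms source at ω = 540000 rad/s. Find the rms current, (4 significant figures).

X_L = ωL = 480.6 Ω
X_C = 1/(ωC) = 1122 Ω
Parallel: admittances add. Y = 1/R + 1/(jωL) + jωC
Y = (0.0005128 − j0.001190) S
|Y| = 0.001296 S → |Z| = 1/|Y| = 771.9 Ω, ∠Z = −∠Y = 66.68°
I = V/|Z| = 3.2/771.9 = 4.146 mA

4.146 mA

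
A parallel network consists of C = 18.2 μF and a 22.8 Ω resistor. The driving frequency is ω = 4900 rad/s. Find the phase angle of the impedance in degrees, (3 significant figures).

-63.8°

X_C = 1/(ωC) = 11.2 Ω
Parallel: admittances add. Y = 1/R + jωC
Y = (0.0439 + j0.0892) S
|Y| = 0.0994 S → |Z| = 1/|Y| = 10.1 Ω, ∠Z = −∠Y = -63.8°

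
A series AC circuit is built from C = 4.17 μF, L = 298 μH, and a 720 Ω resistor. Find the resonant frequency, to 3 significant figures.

4.51 kHz

ω₀ = 1/√(LC) = 1/√(0.000298 × 4.17e-06) = 28370 rad/s
f₀ = ω₀/(2π) = 4.51 kHz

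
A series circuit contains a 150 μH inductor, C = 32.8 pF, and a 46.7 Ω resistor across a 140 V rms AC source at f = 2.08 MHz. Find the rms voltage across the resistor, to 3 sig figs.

ω = 2πf = 1.307e+07 rad/s
X_L = ωL = 1960 Ω
X_C = 1/(ωC) = 2330 Ω
Net reactance X = X_L − X_C = -372 Ω
Z = 46.7 − j372 Ω
|Z| = √(46.7² + 372²) = 375 Ω
I = V/|Z| = 373 mA
V_R = I·|Z_R| = 0.373 × 46.7 = 17.4 V

17.4 V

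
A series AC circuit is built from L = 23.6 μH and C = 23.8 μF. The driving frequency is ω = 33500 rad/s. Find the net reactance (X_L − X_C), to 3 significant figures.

-0.464 Ω

X_L = ωL = 0.791 Ω
X_C = 1/(ωC) = 1.25 Ω
X = 0.791 − 1.25 = -0.464 Ω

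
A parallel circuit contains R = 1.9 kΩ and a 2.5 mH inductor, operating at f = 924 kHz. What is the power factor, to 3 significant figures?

ω = 2πf = 5.806e+06 rad/s
X_L = ωL = 14500 Ω
Parallel: admittances add. Y = 1/R + 1/(jωL)
Y = (0.000526 − j6.89e-05) S
|Y| = 0.000531 S → |Z| = 1/|Y| = 1880 Ω, ∠Z = −∠Y = 7.46°
cos φ = cos(7.46°) = 0.992

0.992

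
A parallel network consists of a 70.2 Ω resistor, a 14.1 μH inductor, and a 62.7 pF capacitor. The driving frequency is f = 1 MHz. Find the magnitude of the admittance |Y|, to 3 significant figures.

ω = 2πf = 6.283e+06 rad/s
X_L = ωL = 88.6 Ω
X_C = 1/(ωC) = 2540 Ω
Parallel: admittances add. Y = 1/R + 1/(jωL) + jωC
Y = (0.0142 − j0.0109) S
|Y| = 0.0179 S → |Z| = 1/|Y| = 55.8 Ω, ∠Z = −∠Y = 37.4°

17.9 mS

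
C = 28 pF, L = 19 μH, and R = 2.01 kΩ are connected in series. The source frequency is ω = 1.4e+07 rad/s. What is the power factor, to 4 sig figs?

0.6605

X_L = ωL = 266.0 Ω
X_C = 1/(ωC) = 2551 Ω
Net reactance X = X_L − X_C = -2285 Ω
Z = 2010 − j2285 Ω
|Z| = √(2010² + 2285²) = 3043 Ω
∠Z = arctan(-2285/2010) = -48.66°
cos φ = cos(-48.66°) = 0.6605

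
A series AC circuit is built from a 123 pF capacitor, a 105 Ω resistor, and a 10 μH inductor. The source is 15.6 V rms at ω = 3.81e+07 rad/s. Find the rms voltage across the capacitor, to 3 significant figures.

X_L = ωL = 381 Ω
X_C = 1/(ωC) = 213 Ω
Net reactance X = X_L − X_C = 168 Ω
Z = 105 + j168 Ω
|Z| = √(105² + 168²) = 198 Ω
I = V/|Z| = 78.9 mA
V_C = I·|Z_C| = 0.0789 × 213 = 16.8 V

16.8 V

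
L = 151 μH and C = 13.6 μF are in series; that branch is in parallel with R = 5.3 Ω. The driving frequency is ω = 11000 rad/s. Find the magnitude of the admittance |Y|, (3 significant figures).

X_L = ωL = 1.66 Ω
X_C = 1/(ωC) = 6.68 Ω
Branch 1: Z₁ = R = 5.30 Ω
Branch 2 (series LC): Z₂ = j(X_L − X_C) = −j5.02 Ω
Parallel: Z = Z₁Z₂/(Z₁+Z₂), |Z| = 3.65 Ω, ∠Z = -46.5°
|Y| = 1/|Z| = 274 mS

274 mS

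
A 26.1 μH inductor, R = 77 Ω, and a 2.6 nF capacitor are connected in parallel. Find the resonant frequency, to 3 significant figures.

611 kHz

ω₀ = 1/√(LC) = 1/√(2.61e-05 × 2.6e-09) = 3.839e+06 rad/s
f₀ = ω₀/(2π) = 611 kHz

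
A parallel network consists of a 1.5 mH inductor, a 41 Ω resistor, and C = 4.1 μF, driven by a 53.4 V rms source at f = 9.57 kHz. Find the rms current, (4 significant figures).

12.64 A

ω = 2πf = 60130 rad/s
X_L = ωL = 90.20 Ω
X_C = 1/(ωC) = 4.056 Ω
Parallel: admittances add. Y = 1/R + 1/(jωL) + jωC
Y = (0.02439 + j0.2354) S
|Y| = 0.2367 S → |Z| = 1/|Y| = 4.225 Ω, ∠Z = −∠Y = -84.09°
I = V/|Z| = 53.4/4.225 = 12.64 A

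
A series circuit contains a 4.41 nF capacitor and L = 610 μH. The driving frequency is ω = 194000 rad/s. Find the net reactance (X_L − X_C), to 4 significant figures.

-1051 Ω

X_L = ωL = 118.3 Ω
X_C = 1/(ωC) = 1169 Ω
X = 118.3 − 1169 = -1051 Ω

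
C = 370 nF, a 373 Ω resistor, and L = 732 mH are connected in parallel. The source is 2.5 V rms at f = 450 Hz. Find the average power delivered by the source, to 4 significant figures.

ω = 2πf = 2827 rad/s
X_L = ωL = 2070 Ω
X_C = 1/(ωC) = 955.9 Ω
Parallel: admittances add. Y = 1/R + 1/(jωL) + jωC
Y = (0.002681 + j0.0005630) S
|Y| = 0.002739 S → |Z| = 1/|Y| = 365.0 Ω, ∠Z = −∠Y = -11.86°
I = V/|Z| = 6.849 mA
P = VI cos φ = 2.5 × 0.006849 × cos(-11.86°) = 16.76 mW

16.76 mW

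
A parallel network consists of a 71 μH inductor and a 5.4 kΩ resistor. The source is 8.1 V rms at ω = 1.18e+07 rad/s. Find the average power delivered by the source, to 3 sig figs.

X_L = ωL = 838 Ω
Parallel: admittances add. Y = 1/R + 1/(jωL)
Y = (0.000185 − j0.00119) S
|Y| = 0.00121 S → |Z| = 1/|Y| = 828 Ω, ∠Z = −∠Y = 81.2°
I = V/|Z| = 9.78 mA
P = VI cos φ = 8.1 × 0.00978 × cos(81.2°) = 12.1 mW

12.1 mW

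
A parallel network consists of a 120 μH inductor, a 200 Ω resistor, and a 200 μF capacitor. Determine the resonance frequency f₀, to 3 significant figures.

1.03 kHz

ω₀ = 1/√(LC) = 1/√(0.00012 × 0.0002) = 6455 rad/s
f₀ = ω₀/(2π) = 1.03 kHz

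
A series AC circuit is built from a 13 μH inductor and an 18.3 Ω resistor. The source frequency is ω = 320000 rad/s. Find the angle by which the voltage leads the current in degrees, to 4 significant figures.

X_L = ωL = 4.160 Ω
Z = 18.30 + j4.160 Ω
|Z| = √(18.30² + 4.160²) = 18.77 Ω
∠Z = arctan(4.160/18.30) = 12.81°

12.81°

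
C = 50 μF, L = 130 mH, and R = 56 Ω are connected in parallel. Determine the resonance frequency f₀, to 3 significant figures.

62.4 Hz

ω₀ = 1/√(LC) = 1/√(0.13 × 5e-05) = 392.2 rad/s
f₀ = ω₀/(2π) = 62.4 Hz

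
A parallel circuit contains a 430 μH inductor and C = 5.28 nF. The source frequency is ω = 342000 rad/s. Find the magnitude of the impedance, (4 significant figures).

200.2 Ω

X_L = ωL = 147.1 Ω
X_C = 1/(ωC) = 553.8 Ω
Parallel: admittances add. Y = 1/(jωL) + jωC
Y = (0 − j0.004994) S
|Y| = 0.004994 S → |Z| = 1/|Y| = 200.2 Ω, ∠Z = −∠Y = 90.00°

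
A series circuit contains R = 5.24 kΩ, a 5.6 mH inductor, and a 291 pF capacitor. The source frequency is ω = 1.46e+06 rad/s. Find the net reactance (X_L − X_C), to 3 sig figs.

5820 Ω

X_L = ωL = 8180 Ω
X_C = 1/(ωC) = 2350 Ω
X = 8180 − 2350 = 5820 Ω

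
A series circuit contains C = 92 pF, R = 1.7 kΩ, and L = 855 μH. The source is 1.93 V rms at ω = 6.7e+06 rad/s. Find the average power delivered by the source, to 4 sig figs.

X_L = ωL = 5728 Ω
X_C = 1/(ωC) = 1622 Ω
Net reactance X = X_L − X_C = 4106 Ω
Z = 1700 + j4106 Ω
|Z| = √(1700² + 4106²) = 4444 Ω
∠Z = arctan(4106/1700) = 67.51°
I = V/|Z| = 434.3 μA
P = VI cos φ = 1.93 × 0.0004343 × cos(67.51°) = 320.6 μW

320.6 μW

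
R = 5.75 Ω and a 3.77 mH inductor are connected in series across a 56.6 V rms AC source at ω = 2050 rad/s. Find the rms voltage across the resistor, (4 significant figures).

33.79 V

X_L = ωL = 7.728 Ω
Z = 5.750 + j7.728 Ω
|Z| = √(5.750² + 7.728²) = 9.633 Ω
I = V/|Z| = 5.876 A
V_R = I·|Z_R| = 5.876 × 5.750 = 33.79 V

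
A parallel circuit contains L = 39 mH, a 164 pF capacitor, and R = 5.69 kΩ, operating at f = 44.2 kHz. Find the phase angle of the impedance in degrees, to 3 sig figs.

ω = 2πf = 277700 rad/s
X_L = ωL = 10800 Ω
X_C = 1/(ωC) = 22000 Ω
Parallel: admittances add. Y = 1/R + 1/(jωL) + jωC
Y = (0.000176 − j4.68e-05) S
|Y| = 0.000182 S → |Z| = 1/|Y| = 5500 Ω, ∠Z = −∠Y = 14.9°

14.9°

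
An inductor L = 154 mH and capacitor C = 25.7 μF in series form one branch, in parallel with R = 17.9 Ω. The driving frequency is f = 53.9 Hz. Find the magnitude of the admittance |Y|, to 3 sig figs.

ω = 2πf = 338.7 rad/s
X_L = ωL = 52.2 Ω
X_C = 1/(ωC) = 115 Ω
Branch 1: Z₁ = R = 17.9 Ω
Branch 2 (series LC): Z₂ = j(X_L − X_C) = −j62.7 Ω
Parallel: Z = Z₁Z₂/(Z₁+Z₂), |Z| = 17.2 Ω, ∠Z = -15.9°
|Y| = 1/|Z| = 58.1 mS

58.1 mS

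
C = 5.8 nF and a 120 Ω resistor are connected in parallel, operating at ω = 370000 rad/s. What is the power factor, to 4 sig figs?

0.9684

X_C = 1/(ωC) = 466.0 Ω
Parallel: admittances add. Y = 1/R + jωC
Y = (0.008333 + j0.002146) S
|Y| = 0.008605 S → |Z| = 1/|Y| = 116.2 Ω, ∠Z = −∠Y = -14.44°
cos φ = cos(-14.44°) = 0.9684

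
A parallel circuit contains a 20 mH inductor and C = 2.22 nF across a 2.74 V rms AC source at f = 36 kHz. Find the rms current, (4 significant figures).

770.2 μA

ω = 2πf = 226200 rad/s
X_L = ωL = 4524 Ω
X_C = 1/(ωC) = 1991 Ω
Parallel: admittances add. Y = 1/(jωL) + jωC
Y = (0 + j0.0002811) S
|Y| = 0.0002811 S → |Z| = 1/|Y| = 3557 Ω, ∠Z = −∠Y = -90.00°
I = V/|Z| = 2.74/3557 = 770.2 μA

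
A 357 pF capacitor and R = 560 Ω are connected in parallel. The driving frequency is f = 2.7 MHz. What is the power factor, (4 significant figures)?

0.2828

ω = 2πf = 1.696e+07 rad/s
X_C = 1/(ωC) = 165.1 Ω
Parallel: admittances add. Y = 1/R + jωC
Y = (0.001786 + j0.006056) S
|Y| = 0.006314 S → |Z| = 1/|Y| = 158.4 Ω, ∠Z = −∠Y = -73.57°
cos φ = cos(-73.57°) = 0.2828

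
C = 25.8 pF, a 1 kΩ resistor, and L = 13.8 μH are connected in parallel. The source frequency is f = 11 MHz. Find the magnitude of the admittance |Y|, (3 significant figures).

ω = 2πf = 6.912e+07 rad/s
X_L = ωL = 954 Ω
X_C = 1/(ωC) = 561 Ω
Parallel: admittances add. Y = 1/R + 1/(jωL) + jωC
Y = (0.00100 + j0.000735) S
|Y| = 0.00124 S → |Z| = 1/|Y| = 806 Ω, ∠Z = −∠Y = -36.3°

1.24 mS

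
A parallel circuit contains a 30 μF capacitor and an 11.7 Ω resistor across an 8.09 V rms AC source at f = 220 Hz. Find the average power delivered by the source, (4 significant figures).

5.594 W

ω = 2πf = 1382 rad/s
X_C = 1/(ωC) = 24.11 Ω
Parallel: admittances add. Y = 1/R + jωC
Y = (0.08547 + j0.04147) S
|Y| = 0.09500 S → |Z| = 1/|Y| = 10.53 Ω, ∠Z = −∠Y = -25.88°
I = V/|Z| = 768.5 mA
P = VI cos φ = 8.09 × 0.7685 × cos(-25.88°) = 5.594 W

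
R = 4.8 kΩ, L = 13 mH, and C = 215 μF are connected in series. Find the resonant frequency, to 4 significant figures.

95.20 Hz

ω₀ = 1/√(LC) = 1/√(0.013 × 0.000215) = 598.1 rad/s
f₀ = ω₀/(2π) = 95.20 Hz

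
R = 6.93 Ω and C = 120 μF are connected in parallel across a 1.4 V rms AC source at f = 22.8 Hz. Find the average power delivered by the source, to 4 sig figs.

282.8 mW

ω = 2πf = 143.3 rad/s
X_C = 1/(ωC) = 58.17 Ω
Parallel: admittances add. Y = 1/R + jωC
Y = (0.1443 + j0.01719) S
|Y| = 0.1453 S → |Z| = 1/|Y| = 6.881 Ω, ∠Z = −∠Y = -6.794°
I = V/|Z| = 203.4 mA
P = VI cos φ = 1.4 × 0.2034 × cos(-6.794°) = 282.8 mW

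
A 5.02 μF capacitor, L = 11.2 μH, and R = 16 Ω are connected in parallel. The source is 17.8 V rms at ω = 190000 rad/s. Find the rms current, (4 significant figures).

8.685 A

X_L = ωL = 2.128 Ω
X_C = 1/(ωC) = 1.048 Ω
Parallel: admittances add. Y = 1/R + 1/(jωL) + jωC
Y = (0.06250 + j0.4839) S
|Y| = 0.4879 S → |Z| = 1/|Y| = 2.050 Ω, ∠Z = −∠Y = -82.64°
I = V/|Z| = 17.8/2.050 = 8.685 A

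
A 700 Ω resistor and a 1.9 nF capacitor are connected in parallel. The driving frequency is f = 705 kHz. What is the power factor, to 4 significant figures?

ω = 2πf = 4.43e+06 rad/s
X_C = 1/(ωC) = 118.8 Ω
Parallel: admittances add. Y = 1/R + jωC
Y = (0.001429 + j0.008416) S
|Y| = 0.008537 S → |Z| = 1/|Y| = 117.1 Ω, ∠Z = −∠Y = -80.37°
cos φ = cos(-80.37°) = 0.1673

0.1673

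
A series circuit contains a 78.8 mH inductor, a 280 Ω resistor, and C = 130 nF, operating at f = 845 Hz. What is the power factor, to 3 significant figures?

ω = 2πf = 5309 rad/s
X_L = ωL = 418 Ω
X_C = 1/(ωC) = 1450 Ω
Net reactance X = X_L − X_C = -1030 Ω
Z = 280 − j1030 Ω
|Z| = √(280² + 1030²) = 1070 Ω
∠Z = arctan(-1030/280) = -74.8°
cos φ = cos(-74.8°) = 0.262

0.262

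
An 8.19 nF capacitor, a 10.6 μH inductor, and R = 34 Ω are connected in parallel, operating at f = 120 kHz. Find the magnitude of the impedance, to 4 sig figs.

8.161 Ω

ω = 2πf = 754000 rad/s
X_L = ωL = 7.992 Ω
X_C = 1/(ωC) = 161.9 Ω
Parallel: admittances add. Y = 1/R + 1/(jωL) + jωC
Y = (0.02941 − j0.1189) S
|Y| = 0.1225 S → |Z| = 1/|Y| = 8.161 Ω, ∠Z = −∠Y = 76.11°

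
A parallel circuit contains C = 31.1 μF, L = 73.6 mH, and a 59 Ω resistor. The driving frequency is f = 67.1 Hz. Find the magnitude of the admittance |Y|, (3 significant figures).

ω = 2πf = 421.6 rad/s
X_L = ωL = 31.0 Ω
X_C = 1/(ωC) = 76.3 Ω
Parallel: admittances add. Y = 1/R + 1/(jωL) + jωC
Y = (0.0169 − j0.0191) S
|Y| = 0.0255 S → |Z| = 1/|Y| = 39.1 Ω, ∠Z = −∠Y = 48.4°

25.5 mS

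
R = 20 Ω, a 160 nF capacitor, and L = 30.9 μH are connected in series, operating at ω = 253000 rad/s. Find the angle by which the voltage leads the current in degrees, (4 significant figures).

X_L = ωL = 7.818 Ω
X_C = 1/(ωC) = 24.70 Ω
Net reactance X = X_L − X_C = -16.89 Ω
Z = 20.00 − j16.89 Ω
|Z| = √(20.00² + 16.89²) = 26.18 Ω
∠Z = arctan(-16.89/20.00) = -40.17°

-40.17°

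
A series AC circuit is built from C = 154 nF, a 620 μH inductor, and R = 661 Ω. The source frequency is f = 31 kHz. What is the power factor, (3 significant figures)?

ω = 2πf = 194800 rad/s
X_L = ωL = 121 Ω
X_C = 1/(ωC) = 33.3 Ω
Net reactance X = X_L − X_C = 87.4 Ω
Z = 661 + j87.4 Ω
|Z| = √(661² + 87.4²) = 667 Ω
∠Z = arctan(87.4/661) = 7.53°
cos φ = cos(7.53°) = 0.991

0.991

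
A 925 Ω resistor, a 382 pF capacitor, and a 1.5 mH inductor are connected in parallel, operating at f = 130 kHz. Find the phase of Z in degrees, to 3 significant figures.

25.0°

ω = 2πf = 816800 rad/s
X_L = ωL = 1230 Ω
X_C = 1/(ωC) = 3200 Ω
Parallel: admittances add. Y = 1/R + 1/(jωL) + jωC
Y = (0.00108 − j0.000504) S
|Y| = 0.00119 S → |Z| = 1/|Y| = 838 Ω, ∠Z = −∠Y = 25.0°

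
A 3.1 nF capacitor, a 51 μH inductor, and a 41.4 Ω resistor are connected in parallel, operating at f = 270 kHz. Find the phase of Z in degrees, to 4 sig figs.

ω = 2πf = 1.696e+06 rad/s
X_L = ωL = 86.52 Ω
X_C = 1/(ωC) = 190.1 Ω
Parallel: admittances add. Y = 1/R + 1/(jωL) + jωC
Y = (0.02415 − j0.006299) S
|Y| = 0.02496 S → |Z| = 1/|Y| = 40.06 Ω, ∠Z = −∠Y = 14.62°

14.62°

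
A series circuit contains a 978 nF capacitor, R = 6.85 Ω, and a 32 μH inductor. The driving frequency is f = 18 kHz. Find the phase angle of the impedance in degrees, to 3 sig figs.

ω = 2πf = 113100 rad/s
X_L = ωL = 3.62 Ω
X_C = 1/(ωC) = 9.04 Ω
Net reactance X = X_L − X_C = -5.42 Ω
Z = 6.85 − j5.42 Ω
|Z| = √(6.85² + 5.42²) = 8.74 Ω
∠Z = arctan(-5.42/6.85) = -38.4°

-38.4°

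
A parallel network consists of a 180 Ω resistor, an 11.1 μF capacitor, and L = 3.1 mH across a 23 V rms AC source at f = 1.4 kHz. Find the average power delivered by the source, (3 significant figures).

2.94 W

ω = 2πf = 8796 rad/s
X_L = ωL = 27.3 Ω
X_C = 1/(ωC) = 10.2 Ω
Parallel: admittances add. Y = 1/R + 1/(jωL) + jωC
Y = (0.00556 + j0.0610) S
|Y| = 0.0612 S → |Z| = 1/|Y| = 16.3 Ω, ∠Z = −∠Y = -84.8°
I = V/|Z| = 1.41 A
P = VI cos φ = 23 × 1.41 × cos(-84.8°) = 2.94 W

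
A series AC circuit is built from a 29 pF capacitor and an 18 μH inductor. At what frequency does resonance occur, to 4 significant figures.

6.966 MHz

ω₀ = 1/√(LC) = 1/√(1.8e-05 × 2.9e-11) = 4.377e+07 rad/s
f₀ = ω₀/(2π) = 6.966 MHz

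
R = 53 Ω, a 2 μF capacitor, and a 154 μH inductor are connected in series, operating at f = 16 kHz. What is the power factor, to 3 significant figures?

0.981

ω = 2πf = 100500 rad/s
X_L = ωL = 15.5 Ω
X_C = 1/(ωC) = 4.97 Ω
Net reactance X = X_L − X_C = 10.5 Ω
Z = 53.0 + j10.5 Ω
|Z| = √(53.0² + 10.5²) = 54.0 Ω
∠Z = arctan(10.5/53.0) = 11.2°
cos φ = cos(11.2°) = 0.981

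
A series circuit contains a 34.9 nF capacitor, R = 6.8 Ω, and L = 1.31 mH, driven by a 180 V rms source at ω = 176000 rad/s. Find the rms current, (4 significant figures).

2.643 A

X_L = ωL = 230.6 Ω
X_C = 1/(ωC) = 162.8 Ω
Net reactance X = X_L − X_C = 67.76 Ω
Z = 6.800 + j67.76 Ω
|Z| = √(6.800² + 67.76²) = 68.10 Ω
I = V/|Z| = 180/68.10 = 2.643 A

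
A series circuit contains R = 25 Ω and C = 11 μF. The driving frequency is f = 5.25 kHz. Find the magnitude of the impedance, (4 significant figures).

ω = 2πf = 32990 rad/s
X_C = 1/(ωC) = 2.756 Ω
Z = 25.00 − j2.756 Ω
|Z| = √(25.00² + 2.756²) = 25.15 Ω

25.15 Ω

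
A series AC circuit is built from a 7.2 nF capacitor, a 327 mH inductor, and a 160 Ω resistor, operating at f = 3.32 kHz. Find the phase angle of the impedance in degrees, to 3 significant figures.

45.6°

ω = 2πf = 20860 rad/s
X_L = ωL = 6820 Ω
X_C = 1/(ωC) = 6660 Ω
Net reactance X = X_L − X_C = 163 Ω
Z = 160 + j163 Ω
|Z| = √(160² + 163²) = 229 Ω
∠Z = arctan(163/160) = 45.6°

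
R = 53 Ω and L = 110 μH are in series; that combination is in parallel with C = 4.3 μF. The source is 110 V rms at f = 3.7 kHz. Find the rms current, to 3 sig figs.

ω = 2πf = 23250 rad/s
X_L = ωL = 2.56 Ω
X_C = 1/(ωC) = 10.0 Ω
Branch 1 (R+jX_L): Z₁ = 53.0 + j2.56 Ω, |Z₁| = 53.1 Ω
Branch 2 (−jX_C): Z₂ = −j10.0 Ω
Parallel: Z = Z₁Z₂/(Z₁+Z₂), |Z| = 9.92 Ω, ∠Z = -79.2°
I = V/|Z| = 110/9.92 = 11.1 A

11.1 A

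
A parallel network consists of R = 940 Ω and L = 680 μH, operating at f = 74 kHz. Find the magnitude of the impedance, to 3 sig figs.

300 Ω

ω = 2πf = 465000 rad/s
X_L = ωL = 316 Ω
Parallel: admittances add. Y = 1/R + 1/(jωL)
Y = (0.00106 − j0.00316) S
|Y| = 0.00334 S → |Z| = 1/|Y| = 300 Ω, ∠Z = −∠Y = 71.4°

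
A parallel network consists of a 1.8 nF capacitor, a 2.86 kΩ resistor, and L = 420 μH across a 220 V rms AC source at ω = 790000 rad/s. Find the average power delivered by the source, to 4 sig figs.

16.92 W

X_L = ωL = 331.8 Ω
X_C = 1/(ωC) = 703.2 Ω
Parallel: admittances add. Y = 1/R + 1/(jωL) + jωC
Y = (0.0003497 − j0.001592) S
|Y| = 0.001630 S → |Z| = 1/|Y| = 613.6 Ω, ∠Z = −∠Y = 77.61°
I = V/|Z| = 358.6 mA
P = VI cos φ = 220 × 0.3586 × cos(77.61°) = 16.92 W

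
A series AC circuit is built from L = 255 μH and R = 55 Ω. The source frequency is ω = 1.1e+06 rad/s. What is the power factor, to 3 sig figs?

0.192

X_L = ωL = 280 Ω
Z = 55.0 + j280 Ω
|Z| = √(55.0² + 280²) = 286 Ω
∠Z = arctan(280/55.0) = 78.9°
cos φ = cos(78.9°) = 0.192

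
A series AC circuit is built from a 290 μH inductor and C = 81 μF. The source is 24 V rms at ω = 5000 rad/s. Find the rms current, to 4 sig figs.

23.55 A

X_L = ωL = 1.450 Ω
X_C = 1/(ωC) = 2.469 Ω
Net reactance X = X_L − X_C = -1.019 Ω
Z = − j1.019 Ω
|Z| = √(0² + 1.019²) = 1.019 Ω
I = V/|Z| = 24/1.019 = 23.55 A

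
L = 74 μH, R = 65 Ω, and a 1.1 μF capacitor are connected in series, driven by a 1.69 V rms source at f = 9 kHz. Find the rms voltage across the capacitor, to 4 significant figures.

0.4112 V

ω = 2πf = 56550 rad/s
X_L = ωL = 4.185 Ω
X_C = 1/(ωC) = 16.08 Ω
Net reactance X = X_L − X_C = -11.89 Ω
Z = 65.00 − j11.89 Ω
|Z| = √(65.00² + 11.89²) = 66.08 Ω
I = V/|Z| = 25.58 mA
V_C = I·|Z_C| = 0.02558 × 16.08 = 0.4112 V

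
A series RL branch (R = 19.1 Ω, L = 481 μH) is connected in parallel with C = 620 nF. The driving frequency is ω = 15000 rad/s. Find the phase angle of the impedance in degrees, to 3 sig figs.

X_L = ωL = 7.21 Ω
X_C = 1/(ωC) = 108 Ω
Branch 1 (R+jX_L): Z₁ = 19.1 + j7.21 Ω, |Z₁| = 20.4 Ω
Branch 2 (−jX_C): Z₂ = −j108 Ω
Parallel: Z = Z₁Z₂/(Z₁+Z₂), |Z| = 21.5 Ω, ∠Z = 9.91°

9.91°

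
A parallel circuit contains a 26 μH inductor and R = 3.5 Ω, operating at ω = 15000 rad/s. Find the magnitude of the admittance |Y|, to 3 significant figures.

2.58 S

X_L = ωL = 0.390 Ω
Parallel: admittances add. Y = 1/R + 1/(jωL)
Y = (0.286 − j2.56) S
|Y| = 2.58 S → |Z| = 1/|Y| = 0.388 Ω, ∠Z = −∠Y = 83.6°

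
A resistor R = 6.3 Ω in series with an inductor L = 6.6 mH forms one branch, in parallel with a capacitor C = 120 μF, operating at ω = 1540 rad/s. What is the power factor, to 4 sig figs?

0.3612

X_L = ωL = 10.16 Ω
X_C = 1/(ωC) = 5.411 Ω
Branch 1 (R+jX_L): Z₁ = 6.300 + j10.16 Ω, |Z₁| = 11.96 Ω
Branch 2 (−jX_C): Z₂ = −j5.411 Ω
Parallel: Z = Z₁Z₂/(Z₁+Z₂), |Z| = 8.200 Ω, ∠Z = -68.82°
cos φ = cos(-68.82°) = 0.3612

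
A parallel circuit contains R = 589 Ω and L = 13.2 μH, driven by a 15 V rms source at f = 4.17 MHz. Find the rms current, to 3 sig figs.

50.3 mA

ω = 2πf = 2.62e+07 rad/s
X_L = ωL = 346 Ω
Parallel: admittances add. Y = 1/R + 1/(jωL)
Y = (0.00170 − j0.00289) S
|Y| = 0.00335 S → |Z| = 1/|Y| = 298 Ω, ∠Z = −∠Y = 59.6°
I = V/|Z| = 15/298 = 50.3 mA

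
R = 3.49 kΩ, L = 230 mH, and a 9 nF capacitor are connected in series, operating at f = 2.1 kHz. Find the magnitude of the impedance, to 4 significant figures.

ω = 2πf = 13190 rad/s
X_L = ωL = 3035 Ω
X_C = 1/(ωC) = 8421 Ω
Net reactance X = X_L − X_C = -5386 Ω
Z = 3490 − j5386 Ω
|Z| = √(3490² + 5386²) = 6418 Ω

6418 Ω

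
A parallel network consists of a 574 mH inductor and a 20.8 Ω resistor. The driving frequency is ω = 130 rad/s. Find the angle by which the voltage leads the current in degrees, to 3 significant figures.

15.6°

X_L = ωL = 74.6 Ω
Parallel: admittances add. Y = 1/R + 1/(jωL)
Y = (0.0481 − j0.0134) S
|Y| = 0.0499 S → |Z| = 1/|Y| = 20.0 Ω, ∠Z = −∠Y = 15.6°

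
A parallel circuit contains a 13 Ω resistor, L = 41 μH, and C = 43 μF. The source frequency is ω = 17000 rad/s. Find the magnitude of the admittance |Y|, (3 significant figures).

708 mS

X_L = ωL = 0.697 Ω
X_C = 1/(ωC) = 1.37 Ω
Parallel: admittances add. Y = 1/R + 1/(jωL) + jωC
Y = (0.0769 − j0.704) S
|Y| = 0.708 S → |Z| = 1/|Y| = 1.41 Ω, ∠Z = −∠Y = 83.8°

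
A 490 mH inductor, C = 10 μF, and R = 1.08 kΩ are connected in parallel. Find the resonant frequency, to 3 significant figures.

71.9 Hz

ω₀ = 1/√(LC) = 1/√(0.49 × 1e-05) = 451.8 rad/s
f₀ = ω₀/(2π) = 71.9 Hz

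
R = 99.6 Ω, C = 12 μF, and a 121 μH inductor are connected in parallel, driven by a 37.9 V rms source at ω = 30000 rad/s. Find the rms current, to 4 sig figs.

X_L = ωL = 3.630 Ω
X_C = 1/(ωC) = 2.778 Ω
Parallel: admittances add. Y = 1/R + 1/(jωL) + jωC
Y = (0.01004 + j0.08452) S
|Y| = 0.08511 S → |Z| = 1/|Y| = 11.75 Ω, ∠Z = −∠Y = -83.23°
I = V/|Z| = 37.9/11.75 = 3.226 A

3.226 A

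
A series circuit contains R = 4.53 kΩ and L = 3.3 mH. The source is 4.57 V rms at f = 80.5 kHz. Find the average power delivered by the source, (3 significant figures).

4.06 mW

ω = 2πf = 505800 rad/s
X_L = ωL = 1670 Ω
Z = 4530 + j1670 Ω
|Z| = √(4530² + 1670²) = 4830 Ω
∠Z = arctan(1670/4530) = 20.2°
I = V/|Z| = 947 μA
P = VI cos φ = 4.57 × 0.000947 × cos(20.2°) = 4.06 mW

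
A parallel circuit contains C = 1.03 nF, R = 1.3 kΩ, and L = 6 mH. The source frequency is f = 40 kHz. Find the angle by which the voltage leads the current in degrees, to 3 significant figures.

ω = 2πf = 251300 rad/s
X_L = ωL = 1510 Ω
X_C = 1/(ωC) = 3860 Ω
Parallel: admittances add. Y = 1/R + 1/(jωL) + jωC
Y = (0.000769 − j0.000404) S
|Y| = 0.000869 S → |Z| = 1/|Y| = 1150 Ω, ∠Z = −∠Y = 27.7°

27.7°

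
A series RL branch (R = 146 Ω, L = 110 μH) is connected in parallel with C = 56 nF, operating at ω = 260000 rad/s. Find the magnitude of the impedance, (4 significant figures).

67.49 Ω

X_L = ωL = 28.60 Ω
X_C = 1/(ωC) = 68.68 Ω
Branch 1 (R+jX_L): Z₁ = 146.0 + j28.60 Ω, |Z₁| = 148.8 Ω
Branch 2 (−jX_C): Z₂ = −j68.68 Ω
Parallel: Z = Z₁Z₂/(Z₁+Z₂), |Z| = 67.49 Ω, ∠Z = -63.57°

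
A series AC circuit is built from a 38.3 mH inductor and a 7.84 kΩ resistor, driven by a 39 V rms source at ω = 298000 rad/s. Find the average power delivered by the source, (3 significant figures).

62.2 mW

X_L = ωL = 11400 Ω
Z = 7840 + j11400 Ω
|Z| = √(7840² + 11400²) = 13800 Ω
∠Z = arctan(11400/7840) = 55.5°
I = V/|Z| = 2.82 mA
P = VI cos φ = 39 × 0.00282 × cos(55.5°) = 62.2 mW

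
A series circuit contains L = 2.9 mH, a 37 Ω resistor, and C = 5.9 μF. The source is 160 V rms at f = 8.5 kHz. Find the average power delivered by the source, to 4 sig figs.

38.85 W

ω = 2πf = 53410 rad/s
X_L = ωL = 154.9 Ω
X_C = 1/(ωC) = 3.174 Ω
Net reactance X = X_L − X_C = 151.7 Ω
Z = 37.00 + j151.7 Ω
|Z| = √(37.00² + 151.7²) = 156.2 Ω
∠Z = arctan(151.7/37.00) = 76.29°
I = V/|Z| = 1.025 A
P = VI cos φ = 160 × 1.025 × cos(76.29°) = 38.85 W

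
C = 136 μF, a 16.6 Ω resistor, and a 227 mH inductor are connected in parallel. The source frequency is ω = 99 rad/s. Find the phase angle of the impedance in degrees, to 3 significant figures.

X_L = ωL = 22.5 Ω
X_C = 1/(ωC) = 74.3 Ω
Parallel: admittances add. Y = 1/R + 1/(jωL) + jωC
Y = (0.0602 − j0.0310) S
|Y| = 0.0678 S → |Z| = 1/|Y| = 14.8 Ω, ∠Z = −∠Y = 27.3°

27.3°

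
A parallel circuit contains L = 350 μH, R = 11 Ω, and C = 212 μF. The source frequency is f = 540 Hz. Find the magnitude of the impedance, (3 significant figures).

ω = 2πf = 3393 rad/s
X_L = ωL = 1.19 Ω
X_C = 1/(ωC) = 1.39 Ω
Parallel: admittances add. Y = 1/R + 1/(jωL) + jωC
Y = (0.0909 − j0.123) S
|Y| = 0.153 S → |Z| = 1/|Y| = 6.55 Ω, ∠Z = −∠Y = 53.5°

6.55 Ω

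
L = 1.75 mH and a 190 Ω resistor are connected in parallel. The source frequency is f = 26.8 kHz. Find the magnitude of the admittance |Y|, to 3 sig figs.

6.26 mS

ω = 2πf = 168400 rad/s
X_L = ωL = 295 Ω
Parallel: admittances add. Y = 1/R + 1/(jωL)
Y = (0.00526 − j0.00339) S
|Y| = 0.00626 S → |Z| = 1/|Y| = 160 Ω, ∠Z = −∠Y = 32.8°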